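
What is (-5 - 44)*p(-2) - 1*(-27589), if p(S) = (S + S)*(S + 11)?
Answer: 29353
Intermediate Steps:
p(S) = 2*S*(11 + S) (p(S) = (2*S)*(11 + S) = 2*S*(11 + S))
(-5 - 44)*p(-2) - 1*(-27589) = (-5 - 44)*(2*(-2)*(11 - 2)) - 1*(-27589) = -98*(-2)*9 + 27589 = -49*(-36) + 27589 = 1764 + 27589 = 29353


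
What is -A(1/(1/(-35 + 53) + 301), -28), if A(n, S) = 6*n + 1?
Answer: -5527/5419 ≈ -1.0199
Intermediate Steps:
A(n, S) = 1 + 6*n
-A(1/(1/(-35 + 53) + 301), -28) = -(1 + 6/(1/(-35 + 53) + 301)) = -(1 + 6/(1/18 + 301)) = -(1 + 6/(5419/18)) = -(1 + 6*(18/5419)) = -(1 + 108/5419) = -1*5527/5419 = -5527/5419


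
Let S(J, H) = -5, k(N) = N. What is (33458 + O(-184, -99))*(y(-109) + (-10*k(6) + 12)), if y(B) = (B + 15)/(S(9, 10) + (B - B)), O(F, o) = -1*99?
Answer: -4870414/5 ≈ -9.7408e+5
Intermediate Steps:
O(F, o) = -99
y(B) = -3 - B/5 (y(B) = (B + 15)/(-5 + (B - B)) = (15 + B)/(-5 + 0) = (15 + B)/(-5) = (15 + B)*(-1/5) = -3 - B/5)
(33458 + O(-184, -99))*(y(-109) + (-10*k(6) + 12)) = (33458 - 99)*((-3 - 1/5*(-109)) + (-10*6 + 12)) = 33359*((-3 + 109/5) + (-60 + 12)) = 33359*(94/5 - 48) = 33359*(-146/5) = -4870414/5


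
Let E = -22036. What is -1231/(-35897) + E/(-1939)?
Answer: 113344743/9943469 ≈ 11.399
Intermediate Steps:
-1231/(-35897) + E/(-1939) = -1231/(-35897) - 22036/(-1939) = -1231*(-1/35897) - 22036*(-1/1939) = 1231/35897 + 3148/277 = 113344743/9943469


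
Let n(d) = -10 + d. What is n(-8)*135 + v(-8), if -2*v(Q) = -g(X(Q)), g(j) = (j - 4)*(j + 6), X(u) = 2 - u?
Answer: -2382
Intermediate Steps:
g(j) = (-4 + j)*(6 + j)
v(Q) = -10 + (2 - Q)²/2 - Q (v(Q) = -(-1)*(-24 + (2 - Q)² + 2*(2 - Q))/2 = -(-1)*(-24 + (2 - Q)² + (4 - 2*Q))/2 = -(-1)*(-20 + (2 - Q)² - 2*Q)/2 = -(20 - (2 - Q)² + 2*Q)/2 = -10 + (2 - Q)²/2 - Q)
n(-8)*135 + v(-8) = (-10 - 8)*135 + (-8 + (½)*(-8)² - 3*(-8)) = -18*135 + (-8 + (½)*64 + 24) = -2430 + (-8 + 32 + 24) = -2430 + 48 = -2382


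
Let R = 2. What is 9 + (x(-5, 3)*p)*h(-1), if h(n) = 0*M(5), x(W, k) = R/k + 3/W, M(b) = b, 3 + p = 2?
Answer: 9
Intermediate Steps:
p = -1 (p = -3 + 2 = -1)
x(W, k) = 2/k + 3/W
h(n) = 0 (h(n) = 0*5 = 0)
9 + (x(-5, 3)*p)*h(-1) = 9 + ((2/3 + 3/(-5))*(-1))*0 = 9 + ((2*(1/3) + 3*(-1/5))*(-1))*0 = 9 + ((2/3 - 3/5)*(-1))*0 = 9 + ((1/15)*(-1))*0 = 9 - 1/15*0 = 9 + 0 = 9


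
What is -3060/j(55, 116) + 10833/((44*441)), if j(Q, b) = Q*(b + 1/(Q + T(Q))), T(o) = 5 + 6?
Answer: 3898931/49525476 ≈ 0.078726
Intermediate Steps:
T(o) = 11
j(Q, b) = Q*(b + 1/(11 + Q)) (j(Q, b) = Q*(b + 1/(Q + 11)) = Q*(b + 1/(11 + Q)))
-3060/j(55, 116) + 10833/((44*441)) = -3060*(11 + 55)/(55*(1 + 11*116 + 55*116)) + 10833/((44*441)) = -3060*6/(5*(1 + 1276 + 6380)) + 10833/19404 = -3060/(55*(1/66)*7657) + 10833*(1/19404) = -3060/38285/6 + 3611/6468 = -3060*6/38285 + 3611/6468 = -3672/7657 + 3611/6468 = 3898931/49525476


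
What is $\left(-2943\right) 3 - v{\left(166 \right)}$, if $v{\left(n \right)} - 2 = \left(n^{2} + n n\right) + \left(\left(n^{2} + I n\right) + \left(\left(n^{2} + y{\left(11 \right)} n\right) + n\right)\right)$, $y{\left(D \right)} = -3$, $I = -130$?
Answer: $-97143$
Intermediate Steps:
$v{\left(n \right)} = 2 - 132 n + 4 n^{2}$ ($v{\left(n \right)} = 2 + \left(\left(n^{2} + n n\right) + \left(\left(n^{2} - 130 n\right) + \left(\left(n^{2} - 3 n\right) + n\right)\right)\right) = 2 + \left(\left(n^{2} + n^{2}\right) + \left(\left(n^{2} - 130 n\right) + \left(n^{2} - 2 n\right)\right)\right) = 2 + \left(2 n^{2} + \left(- 132 n + 2 n^{2}\right)\right) = 2 + \left(- 132 n + 4 n^{2}\right) = 2 - 132 n + 4 n^{2}$)
$\left(-2943\right) 3 - v{\left(166 \right)} = \left(-2943\right) 3 - \left(2 - 21912 + 4 \cdot 166^{2}\right) = -8829 - \left(2 - 21912 + 4 \cdot 27556\right) = -8829 - \left(2 - 21912 + 110224\right) = -8829 - 88314 = -97143$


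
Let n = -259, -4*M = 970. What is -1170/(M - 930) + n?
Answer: -121003/469 ≈ -258.00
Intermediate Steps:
M = -485/2 (M = -¼*970 = -485/2 ≈ -242.50)
-1170/(M - 930) + n = -1170/(-485/2 - 930) - 259 = -1170/(-2345/2) - 259 = -2/2345*(-1170) - 259 = 468/469 - 259 = -121003/469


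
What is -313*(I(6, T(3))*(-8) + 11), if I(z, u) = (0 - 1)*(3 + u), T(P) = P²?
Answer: -33491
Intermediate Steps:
I(z, u) = -3 - u (I(z, u) = -(3 + u) = -3 - u)
-313*(I(6, T(3))*(-8) + 11) = -313*((-3 - 1*3²)*(-8) + 11) = -313*((-3 - 1*9)*(-8) + 11) = -313*((-3 - 9)*(-8) + 11) = -313*(-12*(-8) + 11) = -313*(96 + 11) = -313*107 = -33491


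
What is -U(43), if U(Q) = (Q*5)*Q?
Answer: -9245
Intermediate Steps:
U(Q) = 5*Q**2 (U(Q) = (5*Q)*Q = 5*Q**2)
-U(43) = -5*43**2 = -5*1849 = -1*9245 = -9245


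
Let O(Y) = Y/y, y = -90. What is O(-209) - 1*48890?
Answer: -4399891/90 ≈ -48888.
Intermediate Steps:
O(Y) = -Y/90 (O(Y) = Y/(-90) = Y*(-1/90) = -Y/90)
O(-209) - 1*48890 = -1/90*(-209) - 1*48890 = 209/90 - 48890 = -4399891/90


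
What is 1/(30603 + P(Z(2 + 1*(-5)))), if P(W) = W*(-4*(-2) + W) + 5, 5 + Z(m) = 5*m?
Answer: 1/30848 ≈ 3.2417e-5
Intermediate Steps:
Z(m) = -5 + 5*m
P(W) = 5 + W*(8 + W) (P(W) = W*(8 + W) + 5 = 5 + W*(8 + W))
1/(30603 + P(Z(2 + 1*(-5)))) = 1/(30603 + (5 + (-5 + 5*(2 + 1*(-5)))**2 + 8*(-5 + 5*(2 + 1*(-5))))) = 1/(30603 + (5 + (-5 + 5*(2 - 5))**2 + 8*(-5 + 5*(2 - 5)))) = 1/(30603 + (5 + (-5 + 5*(-3))**2 + 8*(-5 + 5*(-3)))) = 1/(30603 + (5 + (-5 - 15)**2 + 8*(-5 - 15))) = 1/(30603 + (5 + (-20)**2 + 8*(-20))) = 1/(30603 + (5 + 400 - 160)) = 1/(30603 + 245) = 1/30848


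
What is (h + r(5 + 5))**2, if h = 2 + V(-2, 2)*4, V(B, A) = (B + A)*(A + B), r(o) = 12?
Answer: 196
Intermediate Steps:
V(B, A) = (A + B)**2 (V(B, A) = (A + B)*(A + B) = (A + B)**2)
h = 2 (h = 2 + (2 - 2)**2*4 = 2 + 0**2*4 = 2 + 0*4 = 2 + 0 = 2)
(h + r(5 + 5))**2 = (2 + 12)**2 = 14**2 = 196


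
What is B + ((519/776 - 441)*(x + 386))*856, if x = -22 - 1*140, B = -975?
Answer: -8189888271/97 ≈ -8.4432e+7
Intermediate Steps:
x = -162 (x = -22 - 140 = -162)
B + ((519/776 - 441)*(x + 386))*856 = -975 + ((519/776 - 441)*(-162 + 386))*856 = -975 + ((519*(1/776) - 441)*224)*856 = -975 + ((519/776 - 441)*224)*856 = -975 - 341697/776*224*856 = -975 - 9567516/97*856 = -975 - 8189793696/97 = -8189888271/97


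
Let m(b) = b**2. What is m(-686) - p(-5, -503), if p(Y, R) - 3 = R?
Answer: 471096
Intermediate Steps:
p(Y, R) = 3 + R
m(-686) - p(-5, -503) = (-686)**2 - (3 - 503) = 470596 - 1*(-500) = 470596 + 500 = 471096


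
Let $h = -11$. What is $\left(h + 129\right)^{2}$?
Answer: $13924$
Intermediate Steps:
$\left(h + 129\right)^{2} = \left(-11 + 129\right)^{2} = 118^{2} = 13924$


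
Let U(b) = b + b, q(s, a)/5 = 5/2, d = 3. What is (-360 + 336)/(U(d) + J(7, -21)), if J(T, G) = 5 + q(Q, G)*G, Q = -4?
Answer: 48/503 ≈ 0.095427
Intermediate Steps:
q(s, a) = 25/2 (q(s, a) = 5*(5/2) = 25/2)
J(T, G) = 5 + 25*G/2
U(b) = 2*b
(-360 + 336)/(U(d) + J(7, -21)) = (-360 + 336)/(2*3 + (5 + (25/2)*(-21))) = -24/(6 + (5 - 525/2)) = -24/(6 - 515/2) = -24/(-503/2) = -24*(-2/503) = 48/503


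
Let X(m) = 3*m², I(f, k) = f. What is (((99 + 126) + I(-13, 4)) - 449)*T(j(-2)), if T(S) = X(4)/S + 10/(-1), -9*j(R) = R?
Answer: -48822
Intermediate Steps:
j(R) = -R/9
T(S) = -10 + 48/S (T(S) = (3*4²)/S + 10/(-1) = (3*16)/S + 10*(-1) = 48/S - 10 = -10 + 48/S)
(((99 + 126) + I(-13, 4)) - 449)*T(j(-2)) = (((99 + 126) - 13) - 449)*(-10 + 48/((-⅑*(-2)))) = ((225 - 13) - 449)*(-10 + 48/(2/9)) = (212 - 449)*(-10 + 48*(9/2)) = -237*(-10 + 216) = -237*206 = -48822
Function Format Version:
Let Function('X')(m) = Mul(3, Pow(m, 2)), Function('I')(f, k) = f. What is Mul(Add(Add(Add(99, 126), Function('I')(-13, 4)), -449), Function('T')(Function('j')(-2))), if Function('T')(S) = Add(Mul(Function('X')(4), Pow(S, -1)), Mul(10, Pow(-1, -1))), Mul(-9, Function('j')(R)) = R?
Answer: -48822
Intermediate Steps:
Function('j')(R) = Mul(Rational(-1, 9), R)
Function('T')(S) = Add(-10, Mul(48, Pow(S, -1))) (Function('T')(S) = Add(Mul(Mul(3, Pow(4, 2)), Pow(S, -1)), Mul(10, Pow(-1, -1))) = Add(Mul(Mul(3, 16), Pow(S, -1)), Mul(10, -1)) = Add(Mul(48, Pow(S, -1)), -10) = Add(-10, Mul(48, Pow(S, -1))))
Mul(Add(Add(Add(99, 126), Function('I')(-13, 4)), -449), Function('T')(Function('j')(-2))) = Mul(Add(Add(Add(99, 126), -13), -449), Add(-10, Mul(48, Pow(Mul(Rational(-1, 9), -2), -1)))) = Mul(Add(Add(225, -13), -449), Add(-10, Mul(48, Pow(Rational(2, 9), -1)))) = Mul(Add(212, -449), Add(-10, Mul(48, Rational(9, 2)))) = Mul(-237, Add(-10, 216)) = Mul(-237, 206) = -48822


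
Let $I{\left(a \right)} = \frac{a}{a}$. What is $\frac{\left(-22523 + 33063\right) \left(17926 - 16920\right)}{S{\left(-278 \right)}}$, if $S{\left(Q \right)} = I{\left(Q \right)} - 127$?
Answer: $- \frac{5301620}{63} \approx -84153.0$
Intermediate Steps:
$I{\left(a \right)} = 1$
$S{\left(Q \right)} = -126$ ($S{\left(Q \right)} = 1 - 127 = -126$)
$\frac{\left(-22523 + 33063\right) \left(17926 - 16920\right)}{S{\left(-278 \right)}} = \frac{\left(-22523 + 33063\right) \left(17926 - 16920\right)}{-126} = 10540 \cdot 1006 \left(- \frac{1}{126}\right) = 10603240 \left(- \frac{1}{126}\right) = - \frac{5301620}{63}$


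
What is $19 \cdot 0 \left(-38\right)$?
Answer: $0$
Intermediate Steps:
$19 \cdot 0 \left(-38\right) = 0 \left(-38\right) = 0$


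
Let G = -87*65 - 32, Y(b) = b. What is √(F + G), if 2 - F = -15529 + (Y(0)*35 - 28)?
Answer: 4*√617 ≈ 99.358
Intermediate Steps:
G = -5687 (G = -5655 - 32 = -5687)
F = 15559 (F = 2 - (-15529 + (0*35 - 28)) = 2 - (-15529 + (0 - 28)) = 2 - (-15529 - 28) = 2 - 1*(-15557) = 2 + 15557 = 15559)
√(F + G) = √(15559 - 5687) = √9872 = 4*√617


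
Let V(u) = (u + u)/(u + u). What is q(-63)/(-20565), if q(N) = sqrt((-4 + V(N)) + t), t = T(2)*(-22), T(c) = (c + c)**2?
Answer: -I*sqrt(355)/20565 ≈ -0.00091619*I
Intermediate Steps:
V(u) = 1 (V(u) = (2*u)/((2*u)) = (2*u)*(1/(2*u)) = 1)
T(c) = 4*c**2 (T(c) = (2*c)**2 = 4*c**2)
t = -352 (t = (4*2**2)*(-22) = (4*4)*(-22) = 16*(-22) = -352)
q(N) = I*sqrt(355) (q(N) = sqrt((-4 + 1) - 352) = sqrt(-3 - 352) = sqrt(-355) = I*sqrt(355))
q(-63)/(-20565) = (I*sqrt(355))/(-20565) = (I*sqrt(355))*(-1/20565) = -I*sqrt(355)/20565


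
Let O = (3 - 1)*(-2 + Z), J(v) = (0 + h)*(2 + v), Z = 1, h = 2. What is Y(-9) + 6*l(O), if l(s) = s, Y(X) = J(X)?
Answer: -26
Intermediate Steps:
J(v) = 4 + 2*v (J(v) = (0 + 2)*(2 + v) = 2*(2 + v) = 4 + 2*v)
O = -2 (O = (3 - 1)*(-2 + 1) = 2*(-1) = -2)
Y(X) = 4 + 2*X
Y(-9) + 6*l(O) = (4 + 2*(-9)) + 6*(-2) = (4 - 18) - 12 = -14 - 12 = -26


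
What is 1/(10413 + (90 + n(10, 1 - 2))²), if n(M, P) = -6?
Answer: 1/17469 ≈ 5.7244e-5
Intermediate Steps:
1/(10413 + (90 + n(10, 1 - 2))²) = 1/(10413 + (90 - 6)²) = 1/(10413 + 84²) = 1/(10413 + 7056) = 1/17469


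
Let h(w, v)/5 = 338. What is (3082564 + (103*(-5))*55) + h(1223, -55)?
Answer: 3055929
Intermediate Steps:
h(w, v) = 1690 (h(w, v) = 5*338 = 1690)
(3082564 + (103*(-5))*55) + h(1223, -55) = (3082564 + (103*(-5))*55) + 1690 = (3082564 - 515*55) + 1690 = (3082564 - 28325) + 1690 = 3054239 + 1690 = 3055929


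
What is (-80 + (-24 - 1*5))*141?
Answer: -15369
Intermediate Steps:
(-80 + (-24 - 1*5))*141 = (-80 + (-24 - 5))*141 = (-80 - 29)*141 = -109*141 = -15369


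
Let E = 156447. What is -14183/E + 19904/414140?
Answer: -689956633/16197740145 ≈ -0.042596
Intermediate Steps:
-14183/E + 19904/414140 = -14183/156447 + 19904/414140 = -14183*1/156447 + 19904*(1/414140) = -14183/156447 + 4976/103535 = -689956633/16197740145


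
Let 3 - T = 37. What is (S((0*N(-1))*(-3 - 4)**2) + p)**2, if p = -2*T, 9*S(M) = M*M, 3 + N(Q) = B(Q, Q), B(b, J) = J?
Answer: 4624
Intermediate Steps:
N(Q) = -3 + Q
T = -34 (T = 3 - 1*37 = 3 - 37 = -34)
S(M) = M**2/9 (S(M) = (M*M)/9 = M**2/9)
p = 68 (p = -2*(-34) = 68)
(S((0*N(-1))*(-3 - 4)**2) + p)**2 = (((0*(-3 - 1))*(-3 - 4)**2)**2/9 + 68)**2 = (((0*(-4))*(-7)**2)**2/9 + 68)**2 = ((0*49)**2/9 + 68)**2 = ((1/9)*0**2 + 68)**2 = ((1/9)*0 + 68)**2 = (0 + 68)**2 = 68**2 = 4624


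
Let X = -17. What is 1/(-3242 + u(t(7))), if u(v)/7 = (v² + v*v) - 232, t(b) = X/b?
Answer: -7/33484 ≈ -0.00020906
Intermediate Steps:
t(b) = -17/b
u(v) = -1624 + 14*v² (u(v) = 7*((v² + v*v) - 232) = 7*((v² + v²) - 232) = 7*(2*v² - 232) = 7*(-232 + 2*v²) = -1624 + 14*v²)
1/(-3242 + u(t(7))) = 1/(-3242 + (-1624 + 14*(-17/7)²)) = 1/(-3242 + (-1624 + 14*(289/49))) = 1/(-3242 + (-1624 + 578/7)) = 1/(-3242 - 10790/7) = 1/(-33484/7) = -7/33484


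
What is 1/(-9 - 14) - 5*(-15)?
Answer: 1724/23 ≈ 74.957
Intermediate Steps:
1/(-9 - 14) - 5*(-15) = 1/(-23) + 75 = -1/23 + 75 = 1724/23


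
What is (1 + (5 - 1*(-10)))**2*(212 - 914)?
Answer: -179712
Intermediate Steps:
(1 + (5 - 1*(-10)))**2*(212 - 914) = (1 + (5 + 10))**2*(-702) = (1 + 15)**2*(-702) = 16**2*(-702) = 256*(-702) = -179712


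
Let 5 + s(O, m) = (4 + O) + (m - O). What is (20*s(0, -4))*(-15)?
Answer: 1500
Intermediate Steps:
s(O, m) = -1 + m (s(O, m) = -5 + ((4 + O) + (m - O)) = -5 + (4 + m) = -1 + m)
(20*s(0, -4))*(-15) = (20*(-1 - 4))*(-15) = (20*(-5))*(-15) = -100*(-15) = 1500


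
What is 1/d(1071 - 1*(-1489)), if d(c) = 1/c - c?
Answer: -2560/6553599 ≈ -0.00039063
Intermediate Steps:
1/d(1071 - 1*(-1489)) = 1/(1/(1071 - 1*(-1489)) - (1071 - 1*(-1489))) = 1/(1/(1071 + 1489) - (1071 + 1489)) = 1/(1/2560 - 1*2560) = 1/(1/2560 - 2560) = 1/(-6553599/2560) = -2560/6553599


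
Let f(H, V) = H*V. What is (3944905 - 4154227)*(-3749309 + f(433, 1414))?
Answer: 656652952134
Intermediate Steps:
(3944905 - 4154227)*(-3749309 + f(433, 1414)) = (3944905 - 4154227)*(-3749309 + 433*1414) = -209322*(-3749309 + 612262) = -209322*(-3137047) = 656652952134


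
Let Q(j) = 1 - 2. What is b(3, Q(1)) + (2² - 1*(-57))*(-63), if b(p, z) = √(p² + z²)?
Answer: -3843 + √10 ≈ -3839.8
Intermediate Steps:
Q(j) = -1
b(3, Q(1)) + (2² - 1*(-57))*(-63) = √(3² + (-1)²) + (2² - 1*(-57))*(-63) = √(9 + 1) + (4 + 57)*(-63) = √10 + 61*(-63) = √10 - 3843 = -3843 + √10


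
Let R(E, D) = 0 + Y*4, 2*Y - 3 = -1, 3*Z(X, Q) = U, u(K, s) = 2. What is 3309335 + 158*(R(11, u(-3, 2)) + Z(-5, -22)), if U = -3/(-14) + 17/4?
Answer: 139028489/42 ≈ 3.3102e+6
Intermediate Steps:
U = 125/28 (U = -3*(-1/14) + 17*(1/4) = 3/14 + 17/4 = 125/28 ≈ 4.4643)
Z(X, Q) = 125/84 (Z(X, Q) = (1/3)*(125/28) = 125/84)
Y = 1 (Y = 3/2 + (1/2)*(-1) = 3/2 - 1/2 = 1)
R(E, D) = 4 (R(E, D) = 0 + 1*4 = 0 + 4 = 4)
3309335 + 158*(R(11, u(-3, 2)) + Z(-5, -22)) = 3309335 + 158*(4 + 125/84) = 3309335 + 158*(461/84) = 3309335 + 36419/42 = 139028489/42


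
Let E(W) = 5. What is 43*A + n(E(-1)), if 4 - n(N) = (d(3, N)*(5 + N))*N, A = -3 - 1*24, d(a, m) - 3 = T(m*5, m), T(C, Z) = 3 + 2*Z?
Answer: -1957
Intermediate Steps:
d(a, m) = 6 + 2*m (d(a, m) = 3 + (3 + 2*m) = 6 + 2*m)
A = -27 (A = -3 - 24 = -27)
n(N) = 4 - N*(5 + N)*(6 + 2*N) (n(N) = 4 - (6 + 2*N)*(5 + N)*N = 4 - (5 + N)*(6 + 2*N)*N = 4 - N*(5 + N)*(6 + 2*N))
43*A + n(E(-1)) = 43*(-27) + (4 - 30*5 - 16*5**2 - 2*5**3) = -1161 + (4 - 150 - 16*25 - 2*125) = -1161 + (4 - 150 - 400 - 250) = -1161 - 796 = -1957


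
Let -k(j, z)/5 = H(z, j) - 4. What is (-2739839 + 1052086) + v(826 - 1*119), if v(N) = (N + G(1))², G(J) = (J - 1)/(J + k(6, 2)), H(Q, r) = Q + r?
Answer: -1187904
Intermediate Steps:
k(j, z) = 20 - 5*j - 5*z (k(j, z) = -5*((z + j) - 4) = -5*((j + z) - 4) = -5*(-4 + j + z) = 20 - 5*j - 5*z)
G(J) = (-1 + J)/(-20 + J) (G(J) = (J - 1)/(J + (20 - 5*6 - 5*2)) = (-1 + J)/(J + (20 - 30 - 10)) = (-1 + J)/(J - 20) = (-1 + J)/(-20 + J))
v(N) = N² (v(N) = (N + (-1 + 1)/(-20 + 1))² = (N + 0/(-19))² = (N - 1/19*0)² = (N + 0)² = N²)
(-2739839 + 1052086) + v(826 - 1*119) = (-2739839 + 1052086) + (826 - 1*119)² = -1687753 + (826 - 119)² = -1687753 + 707² = -1687753 + 499849 = -1187904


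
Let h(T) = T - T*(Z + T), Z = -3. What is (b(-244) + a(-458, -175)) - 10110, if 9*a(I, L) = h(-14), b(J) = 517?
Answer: -9621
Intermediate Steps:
h(T) = T - T*(-3 + T)
a(I, L) = -28 (a(I, L) = (-14*(4 - 1*(-14)))/9 = (-14*(4 + 14))/9 = (-14*18)/9 = (⅑)*(-252) = -28)
(b(-244) + a(-458, -175)) - 10110 = (517 - 28) - 10110 = 489 - 10110 = -9621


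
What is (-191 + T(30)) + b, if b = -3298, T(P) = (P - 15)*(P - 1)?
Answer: -3054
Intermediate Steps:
T(P) = (-1 + P)*(-15 + P) (T(P) = (-15 + P)*(-1 + P) = (-1 + P)*(-15 + P))
(-191 + T(30)) + b = (-191 + (15 + 30**2 - 16*30)) - 3298 = (-191 + (15 + 900 - 480)) - 3298 = (-191 + 435) - 3298 = 244 - 3298 = -3054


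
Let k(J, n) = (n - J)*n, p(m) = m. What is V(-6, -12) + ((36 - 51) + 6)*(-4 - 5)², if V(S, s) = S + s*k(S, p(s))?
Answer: -1599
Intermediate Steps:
k(J, n) = n*(n - J)
V(S, s) = S + s²*(s - S) (V(S, s) = S + s*(s*(s - S)) = S + s²*(s - S))
V(-6, -12) + ((36 - 51) + 6)*(-4 - 5)² = (-6 + (-12)²*(-12 - 1*(-6))) + ((36 - 51) + 6)*(-4 - 5)² = (-6 + 144*(-12 + 6)) + (-15 + 6)*(-9)² = (-6 + 144*(-6)) - 9*81 = (-6 - 864) - 729 = -870 - 729 = -1599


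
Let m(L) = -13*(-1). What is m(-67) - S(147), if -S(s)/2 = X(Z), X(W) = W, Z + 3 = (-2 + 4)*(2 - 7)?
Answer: -13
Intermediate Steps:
Z = -13 (Z = -3 + (-2 + 4)*(2 - 7) = -3 + 2*(-5) = -3 - 10 = -13)
S(s) = 26 (S(s) = -2*(-13) = 26)
m(L) = 13
m(-67) - S(147) = 13 - 1*26 = 13 - 26 = -13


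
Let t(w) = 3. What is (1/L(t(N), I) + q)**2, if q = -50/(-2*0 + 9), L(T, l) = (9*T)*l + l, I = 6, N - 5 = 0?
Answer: 7823209/254016 ≈ 30.798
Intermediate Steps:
N = 5 (N = 5 + 0 = 5)
L(T, l) = l + 9*T*l (L(T, l) = 9*T*l + l = l + 9*T*l)
q = -50/9 (q = -50/(0 + 9) = -50/9 ≈ -5.5556)
(1/L(t(N), I) + q)**2 = (1/(6*(1 + 9*3)) - 50/9)**2 = (1/(6*(1 + 27)) - 50/9)**2 = (1/(6*28) - 50/9)**2 = (1/168 - 50/9)**2 = (-2797/504)**2 = 7823209/254016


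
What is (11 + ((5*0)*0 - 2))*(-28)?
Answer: -252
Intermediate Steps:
(11 + ((5*0)*0 - 2))*(-28) = (11 + (0*0 - 2))*(-28) = (11 + (0 - 2))*(-28) = (11 - 2)*(-28) = 9*(-28) = -252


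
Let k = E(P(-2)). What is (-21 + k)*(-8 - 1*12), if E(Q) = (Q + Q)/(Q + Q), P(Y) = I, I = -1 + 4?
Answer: 400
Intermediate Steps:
I = 3
P(Y) = 3
E(Q) = 1 (E(Q) = (2*Q)/((2*Q)) = (2*Q)*(1/(2*Q)) = 1)
k = 1
(-21 + k)*(-8 - 1*12) = (-21 + 1)*(-8 - 1*12) = -20*(-8 - 12) = -20*(-20) = 400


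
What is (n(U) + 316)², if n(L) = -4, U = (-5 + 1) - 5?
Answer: 97344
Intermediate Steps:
U = -9 (U = -4 - 5 = -9)
(n(U) + 316)² = (-4 + 316)² = 312² = 97344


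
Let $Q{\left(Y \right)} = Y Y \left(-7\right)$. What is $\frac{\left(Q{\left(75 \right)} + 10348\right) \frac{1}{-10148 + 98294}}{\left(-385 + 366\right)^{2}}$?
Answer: $- \frac{29027}{31820706} \approx -0.0009122$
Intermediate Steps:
$Q{\left(Y \right)} = - 7 Y^{2}$ ($Q{\left(Y \right)} = Y^{2} \left(-7\right) = - 7 Y^{2}$)
$\frac{\left(Q{\left(75 \right)} + 10348\right) \frac{1}{-10148 + 98294}}{\left(-385 + 366\right)^{2}} = \frac{\left(- 7 \cdot 75^{2} + 10348\right) \frac{1}{-10148 + 98294}}{\left(-385 + 366\right)^{2}} = \frac{\left(\left(-7\right) 5625 + 10348\right) \frac{1}{88146}}{\left(-19\right)^{2}} = \frac{\left(-39375 + 10348\right) \frac{1}{88146}}{361} = \left(-29027\right) \frac{1}{88146} \cdot \frac{1}{361} = \left(- \frac{29027}{88146}\right) \frac{1}{361} = - \frac{29027}{31820706}$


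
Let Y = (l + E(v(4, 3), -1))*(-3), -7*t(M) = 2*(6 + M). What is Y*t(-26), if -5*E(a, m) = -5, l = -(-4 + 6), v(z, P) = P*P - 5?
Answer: 120/7 ≈ 17.143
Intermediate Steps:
v(z, P) = -5 + P² (v(z, P) = P² - 5 = -5 + P²)
t(M) = -12/7 - 2*M/7 (t(M) = -2*(6 + M)/7 = -(12 + 2*M)/7 = -12/7 - 2*M/7)
l = -2 (l = -1*2 = -2)
E(a, m) = 1 (E(a, m) = -⅕*(-5) = 1)
Y = 3 (Y = (-2 + 1)*(-3) = -1*(-3) = 3)
Y*t(-26) = 3*(-12/7 - 2/7*(-26)) = 3*(-12/7 + 52/7) = 3*(40/7) = 120/7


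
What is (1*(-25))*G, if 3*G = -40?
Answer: 1000/3 ≈ 333.33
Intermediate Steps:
G = -40/3 (G = (⅓)*(-40) = -40/3 ≈ -13.333)
(1*(-25))*G = (1*(-25))*(-40/3) = -25*(-40/3) = 1000/3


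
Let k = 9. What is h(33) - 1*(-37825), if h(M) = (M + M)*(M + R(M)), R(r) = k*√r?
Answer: 40003 + 594*√33 ≈ 43415.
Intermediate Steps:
R(r) = 9*√r
h(M) = 2*M*(M + 9*√M) (h(M) = (M + M)*(M + 9*√M) = (2*M)*(M + 9*√M) = 2*M*(M + 9*√M))
h(33) - 1*(-37825) = 2*33*(33 + 9*√33) - 1*(-37825) = (2178 + 594*√33) + 37825 = 40003 + 594*√33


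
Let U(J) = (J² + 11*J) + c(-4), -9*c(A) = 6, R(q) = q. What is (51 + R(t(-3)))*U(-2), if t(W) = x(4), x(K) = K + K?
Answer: -3304/3 ≈ -1101.3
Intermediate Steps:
x(K) = 2*K
t(W) = 8 (t(W) = 2*4 = 8)
c(A) = -⅔ (c(A) = -⅑*6 = -⅔)
U(J) = -⅔ + J² + 11*J (U(J) = (J² + 11*J) - ⅔ = -⅔ + J² + 11*J)
(51 + R(t(-3)))*U(-2) = (51 + 8)*(-⅔ + (-2)² + 11*(-2)) = 59*(-⅔ + 4 - 22) = 59*(-56/3) = -3304/3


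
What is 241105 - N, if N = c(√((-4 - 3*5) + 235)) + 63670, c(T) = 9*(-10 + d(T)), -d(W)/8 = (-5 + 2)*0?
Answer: 177525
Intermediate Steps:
d(W) = 0 (d(W) = -8*(-5 + 2)*0 = -(-24)*0 = -8*0 = 0)
c(T) = -90 (c(T) = 9*(-10 + 0) = 9*(-10) = -90)
N = 63580 (N = -90 + 63670 = 63580)
241105 - N = 241105 - 1*63580 = 241105 - 63580 = 177525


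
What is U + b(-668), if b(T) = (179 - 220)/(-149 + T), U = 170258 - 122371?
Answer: 39123720/817 ≈ 47887.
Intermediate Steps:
U = 47887
b(T) = -41/(-149 + T)
U + b(-668) = 47887 - 41/(-149 - 668) = 47887 - 41/(-817) = 47887 - 41*(-1/817) = 47887 + 41/817 = 39123720/817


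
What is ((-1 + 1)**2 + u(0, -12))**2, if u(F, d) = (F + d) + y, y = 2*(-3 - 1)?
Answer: 400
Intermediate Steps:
y = -8 (y = 2*(-4) = -8)
u(F, d) = -8 + F + d (u(F, d) = (F + d) - 8 = -8 + F + d)
((-1 + 1)**2 + u(0, -12))**2 = ((-1 + 1)**2 + (-8 + 0 - 12))**2 = (0**2 - 20)**2 = (0 - 20)**2 = (-20)**2 = 400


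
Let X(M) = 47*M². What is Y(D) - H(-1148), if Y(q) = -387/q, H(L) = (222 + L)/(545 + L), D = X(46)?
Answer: -92325913/59969556 ≈ -1.5395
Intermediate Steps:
D = 99452 (D = 47*46² = 47*2116 = 99452)
H(L) = (222 + L)/(545 + L)
Y(D) - H(-1148) = -387/99452 - (222 - 1148)/(545 - 1148) = -387*1/99452 - (-926)/(-603) = -387/99452 - (-1)*(-926)/603 = -387/99452 - 1*926/603 = -387/99452 - 926/603 = -92325913/59969556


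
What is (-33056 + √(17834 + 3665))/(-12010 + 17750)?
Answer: -8264/1435 + √21499/5740 ≈ -5.7333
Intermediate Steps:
(-33056 + √(17834 + 3665))/(-12010 + 17750) = (-33056 + √21499)/5740 = (-33056 + √21499)*(1/5740) = -8264/1435 + √21499/5740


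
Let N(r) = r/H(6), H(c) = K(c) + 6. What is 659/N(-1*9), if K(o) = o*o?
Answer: -9226/3 ≈ -3075.3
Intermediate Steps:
K(o) = o**2
H(c) = 6 + c**2 (H(c) = c**2 + 6 = 6 + c**2)
N(r) = r/42 (N(r) = r/(6 + 6**2) = r/(6 + 36) = r/42)
659/N(-1*9) = 659/(((-1*9)/42)) = 659/(((1/42)*(-9))) = 659/(-3/14) = 659*(-14/3) = -9226/3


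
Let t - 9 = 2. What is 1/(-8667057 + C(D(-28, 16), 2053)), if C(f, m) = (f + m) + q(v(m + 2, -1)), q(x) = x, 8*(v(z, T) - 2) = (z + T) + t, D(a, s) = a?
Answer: -8/69318175 ≈ -1.1541e-7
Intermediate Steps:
t = 11 (t = 9 + 2 = 11)
v(z, T) = 27/8 + T/8 + z/8 (v(z, T) = 2 + ((z + T) + 11)/8 = 2 + ((T + z) + 11)/8 = 2 + (11 + T + z)/8 = 2 + (11/8 + T/8 + z/8) = 27/8 + T/8 + z/8)
C(f, m) = 7/2 + f + 9*m/8 (C(f, m) = (f + m) + (27/8 + (1/8)*(-1) + (m + 2)/8) = (f + m) + (27/8 - 1/8 + (2 + m)/8) = (f + m) + (27/8 - 1/8 + (1/4 + m/8)) = (f + m) + (7/2 + m/8) = 7/2 + f + 9*m/8)
1/(-8667057 + C(D(-28, 16), 2053)) = 1/(-8667057 + (7/2 - 28 + (9/8)*2053)) = 1/(-8667057 + (7/2 - 28 + 18477/8)) = 1/(-8667057 + 18281/8) = 1/(-69318175/8) = -8/69318175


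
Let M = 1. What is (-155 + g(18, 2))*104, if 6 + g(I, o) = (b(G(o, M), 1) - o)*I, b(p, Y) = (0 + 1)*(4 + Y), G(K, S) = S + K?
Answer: -11128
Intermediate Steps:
G(K, S) = K + S
b(p, Y) = 4 + Y (b(p, Y) = 1*(4 + Y) = 4 + Y)
g(I, o) = -6 + I*(5 - o) (g(I, o) = -6 + ((4 + 1) - o)*I = -6 + (5 - o)*I = -6 + I*(5 - o))
(-155 + g(18, 2))*104 = (-155 + (-6 + 5*18 - 1*18*2))*104 = (-155 + (-6 + 90 - 36))*104 = (-155 + 48)*104 = -107*104 = -11128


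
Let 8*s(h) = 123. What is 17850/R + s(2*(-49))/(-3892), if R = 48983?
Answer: 549752691/1525134688 ≈ 0.36046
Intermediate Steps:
s(h) = 123/8 (s(h) = (1/8)*123 = 123/8)
17850/R + s(2*(-49))/(-3892) = 17850/48983 + (123/8)/(-3892) = 17850*(1/48983) + (123/8)*(-1/3892) = 17850/48983 - 123/31136 = 549752691/1525134688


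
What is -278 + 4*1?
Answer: -274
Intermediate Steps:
-278 + 4*1 = -278 + 4 = -274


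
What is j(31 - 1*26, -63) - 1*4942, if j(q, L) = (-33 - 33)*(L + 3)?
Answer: -982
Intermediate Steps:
j(q, L) = -198 - 66*L (j(q, L) = -66*(3 + L) = -198 - 66*L)
j(31 - 1*26, -63) - 1*4942 = (-198 - 66*(-63)) - 1*4942 = (-198 + 4158) - 4942 = 3960 - 4942 = -982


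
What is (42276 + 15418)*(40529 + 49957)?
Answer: 5220499284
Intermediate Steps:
(42276 + 15418)*(40529 + 49957) = 57694*90486 = 5220499284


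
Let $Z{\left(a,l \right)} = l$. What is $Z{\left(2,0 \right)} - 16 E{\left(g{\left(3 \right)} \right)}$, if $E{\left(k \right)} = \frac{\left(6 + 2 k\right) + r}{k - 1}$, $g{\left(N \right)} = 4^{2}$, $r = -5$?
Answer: $- \frac{176}{5} \approx -35.2$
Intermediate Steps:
$g{\left(N \right)} = 16$
$E{\left(k \right)} = \frac{1 + 2 k}{-1 + k}$ ($E{\left(k \right)} = \frac{\left(6 + 2 k\right) - 5}{k - 1} = \frac{1 + 2 k}{-1 + k}$)
$Z{\left(2,0 \right)} - 16 E{\left(g{\left(3 \right)} \right)} = 0 - 16 \frac{1 + 2 \cdot 16}{-1 + 16} = 0 - 16 \frac{1 + 32}{15} = 0 - 16 \cdot \frac{1}{15} \cdot 33 = 0 - \frac{176}{5} = - \frac{176}{5}$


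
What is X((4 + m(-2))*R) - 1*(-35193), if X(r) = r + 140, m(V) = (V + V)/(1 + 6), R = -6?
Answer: 247187/7 ≈ 35312.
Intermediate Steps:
m(V) = 2*V/7 (m(V) = (2*V)/7 = (2*V)*(⅐) = 2*V/7)
X(r) = 140 + r
X((4 + m(-2))*R) - 1*(-35193) = (140 + (4 + (2/7)*(-2))*(-6)) - 1*(-35193) = (140 + (4 - 4/7)*(-6)) + 35193 = (140 + (24/7)*(-6)) + 35193 = (140 - 144/7) + 35193 = 836/7 + 35193 = 247187/7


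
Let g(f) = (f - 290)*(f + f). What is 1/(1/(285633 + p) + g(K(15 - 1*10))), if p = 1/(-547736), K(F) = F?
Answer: -156451476887/445886708580214 ≈ -0.00035088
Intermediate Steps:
p = -1/547736 ≈ -1.8257e-6
g(f) = 2*f*(-290 + f) (g(f) = (-290 + f)*(2*f) = 2*f*(-290 + f))
1/(1/(285633 + p) + g(K(15 - 1*10))) = 1/(1/(285633 - 1/547736) + 2*(15 - 1*10)*(-290 + (15 - 1*10))) = 1/(1/(156451476887/547736) + 2*(15 - 10)*(-290 + (15 - 10))) = 1/(547736/156451476887 + 2*5*(-290 + 5)) = 1/(547736/156451476887 + 2*5*(-285)) = 1/(547736/156451476887 - 2850) = 1/(-445886708580214/156451476887) = -156451476887/445886708580214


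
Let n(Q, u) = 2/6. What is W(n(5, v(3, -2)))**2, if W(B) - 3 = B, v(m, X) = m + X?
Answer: 100/9 ≈ 11.111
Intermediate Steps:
v(m, X) = X + m
n(Q, u) = 1/3 (n(Q, u) = 2*(1/6) = 1/3)
W(B) = 3 + B
W(n(5, v(3, -2)))**2 = (3 + 1/3)**2 = (10/3)**2 = 100/9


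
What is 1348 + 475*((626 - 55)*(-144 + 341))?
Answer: 53432673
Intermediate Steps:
1348 + 475*((626 - 55)*(-144 + 341)) = 1348 + 475*(571*197) = 1348 + 475*112487 = 1348 + 53431325 = 53432673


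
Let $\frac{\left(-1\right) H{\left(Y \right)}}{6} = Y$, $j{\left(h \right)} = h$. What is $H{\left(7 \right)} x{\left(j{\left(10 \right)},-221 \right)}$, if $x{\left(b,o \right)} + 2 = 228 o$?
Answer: $2116380$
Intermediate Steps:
$H{\left(Y \right)} = - 6 Y$
$x{\left(b,o \right)} = -2 + 228 o$
$H{\left(7 \right)} x{\left(j{\left(10 \right)},-221 \right)} = \left(-6\right) 7 \left(-2 + 228 \left(-221\right)\right) = - 42 \left(-2 - 50388\right) = \left(-42\right) \left(-50390\right) = 2116380$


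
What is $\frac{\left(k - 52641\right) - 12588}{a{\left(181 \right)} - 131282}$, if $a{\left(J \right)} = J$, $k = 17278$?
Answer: $\frac{47951}{131101} \approx 0.36576$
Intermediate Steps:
$\frac{\left(k - 52641\right) - 12588}{a{\left(181 \right)} - 131282} = \frac{\left(17278 - 52641\right) - 12588}{181 - 131282} = \frac{\left(17278 - 52641\right) - 12588}{-131101} = \left(-35363 - 12588\right) \left(- \frac{1}{131101}\right) = \left(-47951\right) \left(- \frac{1}{131101}\right) = \frac{47951}{131101}$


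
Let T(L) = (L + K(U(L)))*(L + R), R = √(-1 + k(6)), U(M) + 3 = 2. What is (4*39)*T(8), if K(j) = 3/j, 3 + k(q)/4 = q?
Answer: 6240 + 780*√11 ≈ 8827.0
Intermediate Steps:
k(q) = -12 + 4*q
U(M) = -1 (U(M) = -3 + 2 = -1)
R = √11 (R = √(-1 + (-12 + 4*6)) = √(-1 + (-12 + 24)) = √(-1 + 12) = √11 ≈ 3.3166)
T(L) = (-3 + L)*(L + √11) (T(L) = (L + 3/(-1))*(L + √11) = (L + 3*(-1))*(L + √11) = (L - 3)*(L + √11) = (-3 + L)*(L + √11))
(4*39)*T(8) = (4*39)*(8² - 3*8 - 3*√11 + 8*√11) = 156*(64 - 24 - 3*√11 + 8*√11) = 156*(40 + 5*√11) = 6240 + 780*√11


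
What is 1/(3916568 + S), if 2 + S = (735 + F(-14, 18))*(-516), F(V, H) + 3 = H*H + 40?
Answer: 1/3351030 ≈ 2.9842e-7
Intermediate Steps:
F(V, H) = 37 + H**2 (F(V, H) = -3 + (H*H + 40) = -3 + (H**2 + 40) = -3 + (40 + H**2) = 37 + H**2)
S = -565538 (S = -2 + (735 + (37 + 18**2))*(-516) = -2 + (735 + (37 + 324))*(-516) = -2 + (735 + 361)*(-516) = -2 + 1096*(-516) = -2 - 565536 = -565538)
1/(3916568 + S) = 1/(3916568 - 565538) = 1/3351030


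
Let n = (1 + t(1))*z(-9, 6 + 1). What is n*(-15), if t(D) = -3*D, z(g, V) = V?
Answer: 210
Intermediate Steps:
n = -14 (n = (1 - 3*1)*(6 + 1) = (1 - 3)*7 = -2*7 = -14)
n*(-15) = -14*(-15) = 210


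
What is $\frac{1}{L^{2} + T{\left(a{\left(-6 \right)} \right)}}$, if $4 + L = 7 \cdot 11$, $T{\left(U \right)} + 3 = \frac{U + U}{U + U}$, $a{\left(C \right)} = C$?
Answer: $\frac{1}{5327} \approx 0.00018772$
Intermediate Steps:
$T{\left(U \right)} = -2$ ($T{\left(U \right)} = -3 + \frac{U + U}{U + U} = -3 + \frac{2 U}{2 U} = -3 + 2 U \frac{1}{2 U} = -3 + 1 = -2$)
$L = 73$ ($L = -4 + 7 \cdot 11 = -4 + 77 = 73$)
$\frac{1}{L^{2} + T{\left(a{\left(-6 \right)} \right)}} = \frac{1}{73^{2} - 2} = \frac{1}{5329 - 2} = \frac{1}{5327}$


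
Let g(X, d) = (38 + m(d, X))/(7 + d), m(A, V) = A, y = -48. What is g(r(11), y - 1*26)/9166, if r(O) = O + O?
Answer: 18/307061 ≈ 5.8620e-5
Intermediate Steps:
r(O) = 2*O
g(X, d) = (38 + d)/(7 + d)
g(r(11), y - 1*26)/9166 = ((38 + (-48 - 1*26))/(7 + (-48 - 1*26)))/9166 = ((38 + (-48 - 26))/(7 + (-48 - 26)))*(1/9166) = ((38 - 74)/(7 - 74))*(1/9166) = (-36/(-67))*(1/9166) = -1/67*(-36)*(1/9166) = (36/67)*(1/9166) = 18/307061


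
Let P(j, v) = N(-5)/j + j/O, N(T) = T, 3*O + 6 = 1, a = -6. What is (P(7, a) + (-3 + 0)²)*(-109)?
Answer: -15587/35 ≈ -445.34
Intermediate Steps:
O = -5/3 (O = -2 + (⅓)*1 = -2 + ⅓ = -5/3 ≈ -1.6667)
P(j, v) = -5/j - 3*j/5 (P(j, v) = -5/j + j/(-5/3) = -5/j + j*(-⅗) = -5/j - 3*j/5)
(P(7, a) + (-3 + 0)²)*(-109) = ((-5/7 - ⅗*7) + (-3 + 0)²)*(-109) = ((-5*⅐ - 21/5) + (-3)²)*(-109) = ((-5/7 - 21/5) + 9)*(-109) = (-172/35 + 9)*(-109) = (143/35)*(-109) = -15587/35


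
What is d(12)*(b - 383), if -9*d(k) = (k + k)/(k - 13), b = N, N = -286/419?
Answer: -1286104/1257 ≈ -1023.2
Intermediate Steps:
N = -286/419 (N = -286*1/419 = -286/419 ≈ -0.68258)
b = -286/419 ≈ -0.68258
d(k) = -2*k/(9*(-13 + k)) (d(k) = -(k + k)/(9*(k - 13)) = -2*k/(9*(-13 + k)))
d(12)*(b - 383) = (-2*12/(-117 + 9*12))*(-286/419 - 383) = -2*12/(-117 + 108)*(-160763/419) = -2*12/(-9)*(-160763/419) = -2*12*(-⅑)*(-160763/419) = (8/3)*(-160763/419) = -1286104/1257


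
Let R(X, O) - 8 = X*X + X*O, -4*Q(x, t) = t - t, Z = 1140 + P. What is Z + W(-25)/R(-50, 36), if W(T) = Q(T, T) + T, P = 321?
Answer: 1034363/708 ≈ 1461.0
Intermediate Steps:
Z = 1461 (Z = 1140 + 321 = 1461)
Q(x, t) = 0 (Q(x, t) = -(t - t)/4 = -¼*0 = 0)
W(T) = T (W(T) = 0 + T = T)
R(X, O) = 8 + X² + O*X (R(X, O) = 8 + (X*X + X*O) = 8 + (X² + O*X) = 8 + X² + O*X)
Z + W(-25)/R(-50, 36) = 1461 - 25/(8 + (-50)² + 36*(-50)) = 1461 - 25/(8 + 2500 - 1800) = 1461 - 25/708 = 1034363/708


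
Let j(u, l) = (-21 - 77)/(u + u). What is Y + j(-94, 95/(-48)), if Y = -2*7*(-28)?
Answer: 36897/94 ≈ 392.52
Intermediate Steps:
j(u, l) = -49/u (j(u, l) = -98*1/(2*u) = -49/u)
Y = 392 (Y = -14*(-28) = 392)
Y + j(-94, 95/(-48)) = 392 - 49/(-94) = 392 - 49*(-1/94) = 392 + 49/94 = 36897/94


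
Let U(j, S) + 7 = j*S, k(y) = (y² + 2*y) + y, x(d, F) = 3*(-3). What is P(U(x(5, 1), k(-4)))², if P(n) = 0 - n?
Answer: 1849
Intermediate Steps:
x(d, F) = -9
k(y) = y² + 3*y
U(j, S) = -7 + S*j (U(j, S) = -7 + j*S = -7 + S*j)
P(n) = -n
P(U(x(5, 1), k(-4)))² = (-(-7 - 4*(3 - 4)*(-9)))² = (-(-7 - 4*(-1)*(-9)))² = (-(-7 + 4*(-9)))² = (-(-7 - 36))² = (-1*(-43))² = 43² = 1849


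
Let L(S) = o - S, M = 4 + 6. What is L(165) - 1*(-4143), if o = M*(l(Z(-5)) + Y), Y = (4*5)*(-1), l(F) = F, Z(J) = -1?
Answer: 3768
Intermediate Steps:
M = 10
Y = -20 (Y = 20*(-1) = -20)
o = -210 (o = 10*(-1 - 20) = 10*(-21) = -210)
L(S) = -210 - S
L(165) - 1*(-4143) = (-210 - 1*165) - 1*(-4143) = (-210 - 165) + 4143 = -375 + 4143 = 3768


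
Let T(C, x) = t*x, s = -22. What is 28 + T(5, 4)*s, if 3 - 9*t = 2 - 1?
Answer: 76/9 ≈ 8.4444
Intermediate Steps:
t = 2/9 (t = ⅓ - (2 - 1)/9 = ⅓ - ⅑*1 = ⅓ - ⅑ = 2/9 ≈ 0.22222)
T(C, x) = 2*x/9
28 + T(5, 4)*s = 28 + ((2/9)*4)*(-22) = 28 + (8/9)*(-22) = 28 - 176/9 = 76/9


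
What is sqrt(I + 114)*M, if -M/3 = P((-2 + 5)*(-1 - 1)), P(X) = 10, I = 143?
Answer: -30*sqrt(257) ≈ -480.94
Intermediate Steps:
M = -30 (M = -3*10 = -30)
sqrt(I + 114)*M = sqrt(143 + 114)*(-30) = sqrt(257)*(-30) = -30*sqrt(257)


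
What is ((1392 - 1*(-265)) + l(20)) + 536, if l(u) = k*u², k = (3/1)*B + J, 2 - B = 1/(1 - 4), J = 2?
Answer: 5793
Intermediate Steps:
B = 7/3 (B = 2 - 1/(1 - 4) = 2 - 1/(-3) = 2 - 1*(-⅓) = 2 + ⅓ = 7/3 ≈ 2.3333)
k = 9 (k = (3/1)*(7/3) + 2 = (3*1)*(7/3) + 2 = 3*(7/3) + 2 = 7 + 2 = 9)
l(u) = 9*u²
((1392 - 1*(-265)) + l(20)) + 536 = ((1392 - 1*(-265)) + 9*20²) + 536 = ((1392 + 265) + 9*400) + 536 = (1657 + 3600) + 536 = 5257 + 536 = 5793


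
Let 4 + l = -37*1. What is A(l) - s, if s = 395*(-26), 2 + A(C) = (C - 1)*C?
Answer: 11990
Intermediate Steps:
l = -41 (l = -4 - 37*1 = -4 - 37 = -41)
A(C) = -2 + C*(-1 + C) (A(C) = -2 + (C - 1)*C = -2 + (-1 + C)*C = -2 + C*(-1 + C))
s = -10270
A(l) - s = (-2 + (-41)² - 1*(-41)) - 1*(-10270) = (-2 + 1681 + 41) + 10270 = 1720 + 10270 = 11990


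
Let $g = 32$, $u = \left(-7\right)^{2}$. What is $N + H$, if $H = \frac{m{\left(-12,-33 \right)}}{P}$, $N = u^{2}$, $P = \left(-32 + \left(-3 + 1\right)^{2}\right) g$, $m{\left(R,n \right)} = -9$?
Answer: $\frac{2151305}{896} \approx 2401.0$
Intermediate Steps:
$u = 49$
$P = -896$ ($P = \left(-32 + \left(-3 + 1\right)^{2}\right) 32 = \left(-32 + \left(-2\right)^{2}\right) 32 = \left(-32 + 4\right) 32 = \left(-28\right) 32 = -896$)
$N = 2401$ ($N = 49^{2} = 2401$)
$H = \frac{9}{896}$ ($H = - \frac{9}{-896} = \left(-9\right) \left(- \frac{1}{896}\right) = \frac{9}{896} \approx 0.010045$)
$N + H = 2401 + \frac{9}{896} = \frac{2151305}{896}$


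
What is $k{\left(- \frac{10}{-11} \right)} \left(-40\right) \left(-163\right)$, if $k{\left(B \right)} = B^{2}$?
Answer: $\frac{652000}{121} \approx 5388.4$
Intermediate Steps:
$k{\left(- \frac{10}{-11} \right)} \left(-40\right) \left(-163\right) = \left(- \frac{10}{-11}\right)^{2} \left(-40\right) \left(-163\right) = \left(\left(-10\right) \left(- \frac{1}{11}\right)\right)^{2} \left(-40\right) \left(-163\right) = \left(\frac{10}{11}\right)^{2} \left(-40\right) \left(-163\right) = \frac{100}{121} \left(-40\right) \left(-163\right) = \left(- \frac{4000}{121}\right) \left(-163\right) = \frac{652000}{121}$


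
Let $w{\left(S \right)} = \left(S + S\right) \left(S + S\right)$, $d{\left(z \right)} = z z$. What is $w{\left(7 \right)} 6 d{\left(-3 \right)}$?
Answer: $10584$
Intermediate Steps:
$d{\left(z \right)} = z^{2}$
$w{\left(S \right)} = 4 S^{2}$ ($w{\left(S \right)} = 2 S 2 S = 4 S^{2}$)
$w{\left(7 \right)} 6 d{\left(-3 \right)} = 4 \cdot 7^{2} \cdot 6 \left(-3\right)^{2} = 4 \cdot 49 \cdot 6 \cdot 9 = 196 \cdot 54 = 10584$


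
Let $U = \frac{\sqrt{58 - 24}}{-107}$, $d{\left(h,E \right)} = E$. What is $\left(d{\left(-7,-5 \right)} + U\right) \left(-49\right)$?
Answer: $245 + \frac{49 \sqrt{34}}{107} \approx 247.67$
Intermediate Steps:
$U = - \frac{\sqrt{34}}{107}$ ($U = \sqrt{34} \left(- \frac{1}{107}\right) = - \frac{\sqrt{34}}{107} \approx -0.054495$)
$\left(d{\left(-7,-5 \right)} + U\right) \left(-49\right) = \left(-5 - \frac{\sqrt{34}}{107}\right) \left(-49\right) = 245 + \frac{49 \sqrt{34}}{107}$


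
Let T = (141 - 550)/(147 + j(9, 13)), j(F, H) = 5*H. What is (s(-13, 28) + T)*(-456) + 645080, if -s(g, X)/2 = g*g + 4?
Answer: 42597994/53 ≈ 8.0374e+5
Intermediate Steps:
s(g, X) = -8 - 2*g² (s(g, X) = -2*(g*g + 4) = -2*(g² + 4) = -2*(4 + g²) = -8 - 2*g²)
T = -409/212 (T = (141 - 550)/(147 + 5*13) = -409/(147 + 65) = -409/212 ≈ -1.9292)
(s(-13, 28) + T)*(-456) + 645080 = ((-8 - 2*(-13)²) - 409/212)*(-456) + 645080 = ((-8 - 2*169) - 409/212)*(-456) + 645080 = ((-8 - 338) - 409/212)*(-456) + 645080 = (-346 - 409/212)*(-456) + 645080 = -73761/212*(-456) + 645080 = 8408754/53 + 645080 = 42597994/53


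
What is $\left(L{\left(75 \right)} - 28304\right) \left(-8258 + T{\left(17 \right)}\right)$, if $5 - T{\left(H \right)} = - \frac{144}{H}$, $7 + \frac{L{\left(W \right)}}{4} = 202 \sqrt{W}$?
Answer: $\frac{3970928124}{17} - \frac{566234280 \sqrt{3}}{17} \approx 1.7589 \cdot 10^{8}$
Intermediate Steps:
$L{\left(W \right)} = -28 + 808 \sqrt{W}$ ($L{\left(W \right)} = -28 + 4 \cdot 202 \sqrt{W} = -28 + 808 \sqrt{W}$)
$T{\left(H \right)} = 5 + \frac{144}{H}$ ($T{\left(H \right)} = 5 - - \frac{144}{H} = 5 + \frac{144}{H}$)
$\left(L{\left(75 \right)} - 28304\right) \left(-8258 + T{\left(17 \right)}\right) = \left(\left(-28 + 808 \sqrt{75}\right) - 28304\right) \left(-8258 + \left(5 + \frac{144}{17}\right)\right) = \left(\left(-28 + 808 \cdot 5 \sqrt{3}\right) - 28304\right) \left(-8258 + \left(5 + 144 \cdot \frac{1}{17}\right)\right) = \left(\left(-28 + 4040 \sqrt{3}\right) - 28304\right) \left(-8258 + \left(5 + \frac{144}{17}\right)\right) = \left(-28332 + 4040 \sqrt{3}\right) \left(-8258 + \frac{229}{17}\right) = \left(-28332 + 4040 \sqrt{3}\right) \left(- \frac{140157}{17}\right) = \frac{3970928124}{17} - \frac{566234280 \sqrt{3}}{17}$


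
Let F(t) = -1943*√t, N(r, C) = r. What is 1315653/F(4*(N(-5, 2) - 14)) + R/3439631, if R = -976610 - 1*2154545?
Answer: -3131155/3439631 + 1315653*I*√19/73834 ≈ -0.91032 + 77.672*I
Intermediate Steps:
R = -3131155 (R = -976610 - 2154545 = -3131155)
1315653/F(4*(N(-5, 2) - 14)) + R/3439631 = 1315653/((-1943*2*√(-5 - 14))) - 3131155/3439631 = 1315653/((-1943*2*I*√19)) - 3131155*1/3439631 = 1315653/((-3886*I*√19)) - 3131155/3439631 = 1315653*(I*√19/73834) - 3131155/3439631 = 1315653*I*√19/73834 - 3131155/3439631 = -3131155/3439631 + 1315653*I*√19/73834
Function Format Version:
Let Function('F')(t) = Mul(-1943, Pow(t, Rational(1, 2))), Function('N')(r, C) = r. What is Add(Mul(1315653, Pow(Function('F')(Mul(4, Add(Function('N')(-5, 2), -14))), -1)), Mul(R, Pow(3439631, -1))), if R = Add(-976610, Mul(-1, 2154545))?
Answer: Add(Rational(-3131155, 3439631), Mul(Rational(1315653, 73834), I, Pow(19, Rational(1, 2)))) ≈ Add(-0.91032, Mul(77.672, I))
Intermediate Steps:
R = -3131155 (R = Add(-976610, -2154545) = -3131155)
Add(Mul(1315653, Pow(Function('F')(Mul(4, Add(Function('N')(-5, 2), -14))), -1)), Mul(R, Pow(3439631, -1))) = Add(Mul(1315653, Pow(Mul(-1943, Pow(Mul(4, Add(-5, -14)), Rational(1, 2))), -1)), Mul(-3131155, Pow(3439631, -1))) = Add(Mul(1315653, Pow(Mul(-1943, Pow(Mul(4, -19), Rational(1, 2))), -1)), Mul(-3131155, Rational(1, 3439631))) = Add(Mul(1315653, Pow(Mul(-1943, Pow(-76, Rational(1, 2))), -1)), Rational(-3131155, 3439631)) = Add(Mul(1315653, Pow(Mul(-1943, Mul(2, I, Pow(19, Rational(1, 2)))), -1)), Rational(-3131155, 3439631)) = Add(Mul(1315653, Pow(Mul(-3886, I, Pow(19, Rational(1, 2))), -1)), Rational(-3131155, 3439631)) = Add(Mul(1315653, Mul(Rational(1, 73834), I, Pow(19, Rational(1, 2)))), Rational(-3131155, 3439631)) = Add(Mul(Rational(1315653, 73834), I, Pow(19, Rational(1, 2))), Rational(-3131155, 3439631)) = Add(Rational(-3131155, 3439631), Mul(Rational(1315653, 73834), I, Pow(19, Rational(1, 2))))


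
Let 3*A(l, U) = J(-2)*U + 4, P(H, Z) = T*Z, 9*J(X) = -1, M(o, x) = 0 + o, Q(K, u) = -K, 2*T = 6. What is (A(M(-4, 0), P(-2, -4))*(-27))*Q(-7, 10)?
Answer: -336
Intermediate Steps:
T = 3 (T = (1/2)*6 = 3)
M(o, x) = o
J(X) = -1/9 (J(X) = (1/9)*(-1) = -1/9)
P(H, Z) = 3*Z
A(l, U) = 4/3 - U/27 (A(l, U) = (-U/9 + 4)/3 = (4 - U/9)/3 = 4/3 - U/27)
(A(M(-4, 0), P(-2, -4))*(-27))*Q(-7, 10) = ((4/3 - (-4)/9)*(-27))*(-1*(-7)) = ((4/3 - 1/27*(-12))*(-27))*7 = ((4/3 + 4/9)*(-27))*7 = ((16/9)*(-27))*7 = -48*7 = -336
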